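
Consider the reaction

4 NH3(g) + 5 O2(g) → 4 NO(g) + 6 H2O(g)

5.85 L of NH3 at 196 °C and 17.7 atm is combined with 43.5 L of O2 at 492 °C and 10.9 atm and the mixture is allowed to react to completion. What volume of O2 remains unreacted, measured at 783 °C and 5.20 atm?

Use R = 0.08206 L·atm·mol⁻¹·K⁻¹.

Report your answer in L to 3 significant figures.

n(NH3) = PV/RT = (17.7 × 5.85) / (0.08206 × 469.15) = 2.690 mol
n(O2) = PV/RT = (10.9 × 43.5) / (0.08206 × 765.15) = 7.552 mol
For 2.690 mol NH3, stoichiometry requires (5/4) × 2.690 = 3.362 mol O2; 7.552 mol is available, so NH3 is limiting.
n(O2) consumed = (5/4) × 2.690 = 3.362 mol; remaining = 7.552 − 3.362 = 4.190 mol
V(O2) = nRT/P = 4.190 × 0.08206 × 1056.15 / 5.20 = 69.83 L

69.8 L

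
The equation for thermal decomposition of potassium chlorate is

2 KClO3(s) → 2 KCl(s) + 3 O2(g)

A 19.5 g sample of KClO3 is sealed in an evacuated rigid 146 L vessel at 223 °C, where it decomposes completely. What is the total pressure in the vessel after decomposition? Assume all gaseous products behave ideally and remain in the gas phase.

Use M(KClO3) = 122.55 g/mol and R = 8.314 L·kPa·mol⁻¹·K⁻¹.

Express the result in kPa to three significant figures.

6.74 kPa

n(KClO3) = 19.5 / 122.55 = 0.1591 mol
n(gas produced) = (3/2) × 0.1591 = 0.2386 mol
P = nRT/V = 0.2386 × 8.314 × 496.15 / 146 = 6.741 kPa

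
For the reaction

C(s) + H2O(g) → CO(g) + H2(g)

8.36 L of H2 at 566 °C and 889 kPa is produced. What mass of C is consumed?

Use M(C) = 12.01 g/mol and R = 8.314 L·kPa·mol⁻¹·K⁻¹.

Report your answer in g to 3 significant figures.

12.8 g

n(H2) = PV/RT = (889 × 8.36) / (8.314 × 839.15) = 1.065 mol
n(C) = (1/1) × 1.065 = 1.065 mol
m(C) = 1.065 × 12.01 = 12.79 g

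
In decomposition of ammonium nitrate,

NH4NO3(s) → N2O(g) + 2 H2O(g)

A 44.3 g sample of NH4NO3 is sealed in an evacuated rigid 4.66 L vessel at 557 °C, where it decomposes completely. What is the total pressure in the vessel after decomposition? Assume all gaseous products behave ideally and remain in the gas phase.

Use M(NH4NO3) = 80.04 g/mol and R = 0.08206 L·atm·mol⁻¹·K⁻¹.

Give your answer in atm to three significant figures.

n(NH4NO3) = 44.3 / 80.04 = 0.5535 mol
n(gas produced) = (3/1) × 0.5535 = 1.660 mol
P = nRT/V = 1.660 × 0.08206 × 830.15 / 4.66 = 24.27 atm

24.3 atm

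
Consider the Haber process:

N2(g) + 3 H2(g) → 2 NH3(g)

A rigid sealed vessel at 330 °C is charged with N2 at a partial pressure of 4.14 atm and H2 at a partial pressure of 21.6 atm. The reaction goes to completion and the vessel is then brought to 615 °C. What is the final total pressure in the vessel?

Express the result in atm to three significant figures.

25.7 atm

With V and T fixed, P_i ∝ n_i, so the mole ratios apply directly to partial pressures at 330 °C.
P(H2) required for 4.14 atm of N2 = (3/1) × 4.14 = 12.42 atm; available 21.6 atm, so N2 is limiting.
P(H2) remaining = 21.6 − (3/1) × 4.14 = 9.180 atm
P(gaseous products) = (2)/1 × 4.14 = 8.280 atm
P_total at 330 °C = 9.180 + 8.280 = 17.46 atm
Scaling to 615 °C: P = 17.46 × 888.15/603.15 = 25.71 atm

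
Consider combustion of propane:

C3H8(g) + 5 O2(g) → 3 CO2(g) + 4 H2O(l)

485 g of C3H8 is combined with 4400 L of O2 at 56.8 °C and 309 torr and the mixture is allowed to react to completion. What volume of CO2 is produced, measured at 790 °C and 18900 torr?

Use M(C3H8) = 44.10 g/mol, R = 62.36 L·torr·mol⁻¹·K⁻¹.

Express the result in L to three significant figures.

n(C3H8) = 485 / 44.10 = 11.00 mol
n(O2) = PV/RT = (309 × 4400) / (62.36 × 329.95) = 66.08 mol
For 11.00 mol C3H8, stoichiometry requires (5/1) × 11.00 = 55.00 mol O2; 66.08 mol is available, so C3H8 is limiting.
n(CO2) = (3/1) × 11.00 = 33.00 mol
V(CO2) = nRT/P = 33.00 × 62.36 × 1063.15 / 18900 = 115.8 L

116 L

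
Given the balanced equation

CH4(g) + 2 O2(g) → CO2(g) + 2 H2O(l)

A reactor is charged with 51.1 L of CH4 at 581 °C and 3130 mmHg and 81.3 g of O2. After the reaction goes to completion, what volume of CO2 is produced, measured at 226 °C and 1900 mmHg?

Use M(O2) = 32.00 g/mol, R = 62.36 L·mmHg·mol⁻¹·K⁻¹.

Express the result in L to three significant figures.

20.8 L

n(CH4) = PV/RT = (3130 × 51.1) / (62.36 × 854.15) = 3.003 mol
n(O2) = 81.3 / 32.00 = 2.541 mol
For 3.003 mol CH4, stoichiometry requires (2/1) × 3.003 = 6.006 mol O2; 2.541 mol is available, so O2 is limiting.
n(CO2) = (1/2) × 2.541 = 1.270 mol
V(CO2) = nRT/P = 1.270 × 62.36 × 499.15 / 1900 = 20.81 L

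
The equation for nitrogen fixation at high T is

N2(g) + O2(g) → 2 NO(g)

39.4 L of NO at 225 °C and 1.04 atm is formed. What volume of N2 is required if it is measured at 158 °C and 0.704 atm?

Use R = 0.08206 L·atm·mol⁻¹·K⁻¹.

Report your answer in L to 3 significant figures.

n(NO) = PV/RT = (1.04 × 39.4) / (0.08206 × 498.15) = 1.002 mol
n(N2) = (1/2) × 1.002 = 0.5010 mol
V = nRT/P = 0.5010 × 0.08206 × 431.15 / 0.704 = 25.18 L

25.2 L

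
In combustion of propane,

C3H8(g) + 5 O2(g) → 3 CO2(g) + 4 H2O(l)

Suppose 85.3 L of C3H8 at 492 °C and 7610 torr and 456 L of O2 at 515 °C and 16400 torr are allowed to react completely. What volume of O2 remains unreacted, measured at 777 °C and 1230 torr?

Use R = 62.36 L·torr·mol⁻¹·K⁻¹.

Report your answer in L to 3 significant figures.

n(C3H8) = PV/RT = (7610 × 85.3) / (62.36 × 765.15) = 13.60 mol
n(O2) = PV/RT = (16400 × 456) / (62.36 × 788.15) = 152.2 mol
For 13.60 mol C3H8, stoichiometry requires (5/1) × 13.60 = 68.00 mol O2; 152.2 mol is available, so C3H8 is limiting.
n(O2) consumed = (5/1) × 13.60 = 68.00 mol; remaining = 152.2 − 68.00 = 84.20 mol
V(O2) = nRT/P = 84.20 × 62.36 × 1050.15 / 1230 = 4483 L

4480 L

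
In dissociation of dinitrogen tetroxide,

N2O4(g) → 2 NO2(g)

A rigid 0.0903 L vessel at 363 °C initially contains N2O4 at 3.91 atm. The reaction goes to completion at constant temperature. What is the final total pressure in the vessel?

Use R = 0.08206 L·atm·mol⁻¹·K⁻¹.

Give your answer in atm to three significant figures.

At constant T and V, P ∝ n(gas): 1 mol gas → 2 mol gas.
P_final = (2/1) × 3.91 = 7.820 atm

7.82 atm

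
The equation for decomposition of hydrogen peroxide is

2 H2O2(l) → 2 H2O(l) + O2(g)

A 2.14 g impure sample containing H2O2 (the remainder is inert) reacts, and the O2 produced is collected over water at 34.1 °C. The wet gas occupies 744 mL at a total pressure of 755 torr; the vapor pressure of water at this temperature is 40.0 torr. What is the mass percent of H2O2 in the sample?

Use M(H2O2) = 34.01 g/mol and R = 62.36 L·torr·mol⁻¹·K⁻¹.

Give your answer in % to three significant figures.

P(O2) = 755 − 40.0 = 715.0 torr
n(O2) = PV/RT = (715.0 × 0.7440) / (62.36 × 307.25) = 0.02776 mol
n(H2O2) = (2/1) × 0.02776 = 0.05552 mol
m(H2O2) = 0.05552 × 34.01 = 1.888 g
%H2O2 = 1.888 / 2.14 × 100 = 88.22%

88.2 %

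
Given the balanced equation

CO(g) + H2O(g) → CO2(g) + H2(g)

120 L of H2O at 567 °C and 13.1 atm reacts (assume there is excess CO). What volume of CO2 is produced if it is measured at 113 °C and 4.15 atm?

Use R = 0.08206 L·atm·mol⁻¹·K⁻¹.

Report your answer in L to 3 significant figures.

n(H2O) = PV/RT = (13.1 × 120) / (0.08206 × 840.15) = 22.80 mol
n(CO2) = (1/1) × 22.80 = 22.80 mol
V = nRT/P = 22.80 × 0.08206 × 386.15 / 4.15 = 174.1 L

174 L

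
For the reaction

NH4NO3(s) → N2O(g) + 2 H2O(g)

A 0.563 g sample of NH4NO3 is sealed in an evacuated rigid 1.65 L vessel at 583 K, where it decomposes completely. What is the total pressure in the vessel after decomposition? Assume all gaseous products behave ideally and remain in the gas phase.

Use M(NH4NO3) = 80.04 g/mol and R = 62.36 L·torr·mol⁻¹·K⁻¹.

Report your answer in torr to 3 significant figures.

n(NH4NO3) = 0.563 / 80.04 = 0.007034 mol
n(gas produced) = (3/1) × 0.007034 = 0.02110 mol
P = nRT/V = 0.02110 × 62.36 × 583 / 1.65 = 464.9 torr

465 torr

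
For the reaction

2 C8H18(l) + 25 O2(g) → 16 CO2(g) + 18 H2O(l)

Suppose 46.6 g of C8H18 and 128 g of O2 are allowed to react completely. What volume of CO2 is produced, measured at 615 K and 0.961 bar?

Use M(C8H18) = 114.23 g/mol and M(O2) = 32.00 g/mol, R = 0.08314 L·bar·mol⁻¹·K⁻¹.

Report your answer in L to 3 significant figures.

136 L

n(C8H18) = 46.6 / 114.23 = 0.4079 mol
n(O2) = 128 / 32.00 = 4.000 mol
For 0.4079 mol C8H18, stoichiometry requires (25/2) × 0.4079 = 5.099 mol O2; 4.000 mol is available, so O2 is limiting.
n(CO2) = (16/25) × 4.000 = 2.560 mol
V(CO2) = nRT/P = 2.560 × 0.08314 × 615 / 0.961 = 136.2 L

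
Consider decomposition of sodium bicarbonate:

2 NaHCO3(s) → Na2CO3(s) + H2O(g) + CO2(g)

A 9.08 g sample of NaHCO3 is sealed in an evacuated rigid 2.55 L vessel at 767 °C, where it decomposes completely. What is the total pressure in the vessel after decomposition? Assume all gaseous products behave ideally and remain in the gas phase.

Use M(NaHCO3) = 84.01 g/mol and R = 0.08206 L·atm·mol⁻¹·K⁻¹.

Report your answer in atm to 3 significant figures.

n(NaHCO3) = 9.08 / 84.01 = 0.1081 mol
n(gas produced) = (2/2) × 0.1081 = 0.1081 mol
P = nRT/V = 0.1081 × 0.08206 × 1040.15 / 2.55 = 3.618 atm

3.62 atm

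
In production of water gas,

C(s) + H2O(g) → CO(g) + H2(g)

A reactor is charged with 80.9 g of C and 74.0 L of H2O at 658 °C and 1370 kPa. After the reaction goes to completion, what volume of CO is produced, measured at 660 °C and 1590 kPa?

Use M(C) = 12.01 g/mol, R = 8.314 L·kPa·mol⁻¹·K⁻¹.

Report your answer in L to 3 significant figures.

n(C) = 80.9 / 12.01 = 6.736 mol
n(H2O) = PV/RT = (1370 × 74.0) / (8.314 × 931.15) = 13.10 mol
For 6.736 mol C, stoichiometry requires (1/1) × 6.736 = 6.736 mol H2O; 13.10 mol is available, so C is limiting.
n(CO) = (1/1) × 6.736 = 6.736 mol
V(CO) = nRT/P = 6.736 × 8.314 × 933.15 / 1590 = 32.87 L

32.9 L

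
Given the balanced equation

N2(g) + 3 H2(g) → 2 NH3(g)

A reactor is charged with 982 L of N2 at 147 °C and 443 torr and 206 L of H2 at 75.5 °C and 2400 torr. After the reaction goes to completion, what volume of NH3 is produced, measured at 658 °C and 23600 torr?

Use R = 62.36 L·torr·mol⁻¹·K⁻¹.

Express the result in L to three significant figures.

n(N2) = PV/RT = (443 × 982) / (62.36 × 420.15) = 16.60 mol
n(H2) = PV/RT = (2400 × 206) / (62.36 × 348.65) = 22.74 mol
For 16.60 mol N2, stoichiometry requires (3/1) × 16.60 = 49.80 mol H2; 22.74 mol is available, so H2 is limiting.
n(NH3) = (2/3) × 22.74 = 15.16 mol
V(NH3) = nRT/P = 15.16 × 62.36 × 931.15 / 23600 = 37.30 L

37.3 L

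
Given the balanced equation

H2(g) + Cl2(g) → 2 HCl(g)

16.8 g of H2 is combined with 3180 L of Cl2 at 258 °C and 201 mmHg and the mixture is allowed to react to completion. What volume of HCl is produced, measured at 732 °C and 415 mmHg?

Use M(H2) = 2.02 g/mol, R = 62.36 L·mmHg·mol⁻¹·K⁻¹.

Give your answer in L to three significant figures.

2510 L

n(H2) = 16.8 / 2.02 = 8.317 mol
n(Cl2) = PV/RT = (201 × 3180) / (62.36 × 531.15) = 19.30 mol
For 8.317 mol H2, stoichiometry requires (1/1) × 8.317 = 8.317 mol Cl2; 19.30 mol is available, so H2 is limiting.
n(HCl) = (2/1) × 8.317 = 16.63 mol
V(HCl) = nRT/P = 16.63 × 62.36 × 1005.15 / 415 = 2512 L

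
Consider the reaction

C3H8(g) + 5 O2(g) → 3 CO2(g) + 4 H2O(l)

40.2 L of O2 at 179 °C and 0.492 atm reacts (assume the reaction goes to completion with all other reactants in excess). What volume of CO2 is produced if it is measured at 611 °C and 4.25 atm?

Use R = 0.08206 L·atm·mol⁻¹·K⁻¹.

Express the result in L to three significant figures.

5.46 L

n(O2) = PV/RT = (0.492 × 40.2) / (0.08206 × 452.15) = 0.5331 mol
n(CO2) = (3/5) × 0.5331 = 0.3199 mol
V = nRT/P = 0.3199 × 0.08206 × 884.15 / 4.25 = 5.461 L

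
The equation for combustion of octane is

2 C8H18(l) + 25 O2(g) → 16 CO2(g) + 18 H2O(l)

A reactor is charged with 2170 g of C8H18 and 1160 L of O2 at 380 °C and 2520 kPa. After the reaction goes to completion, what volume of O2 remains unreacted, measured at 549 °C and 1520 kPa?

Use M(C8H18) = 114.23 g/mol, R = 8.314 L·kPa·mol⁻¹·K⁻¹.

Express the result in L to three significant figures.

1350 L

n(C8H18) = 2170 / 114.23 = 19.00 mol
n(O2) = PV/RT = (2520 × 1160) / (8.314 × 653.15) = 538.3 mol
For 19.00 mol C8H18, stoichiometry requires (25/2) × 19.00 = 237.5 mol O2; 538.3 mol is available, so C8H18 is limiting.
n(O2) consumed = (25/2) × 19.00 = 237.5 mol; remaining = 538.3 − 237.5 = 300.8 mol
V(O2) = nRT/P = 300.8 × 8.314 × 822.15 / 1520 = 1353 L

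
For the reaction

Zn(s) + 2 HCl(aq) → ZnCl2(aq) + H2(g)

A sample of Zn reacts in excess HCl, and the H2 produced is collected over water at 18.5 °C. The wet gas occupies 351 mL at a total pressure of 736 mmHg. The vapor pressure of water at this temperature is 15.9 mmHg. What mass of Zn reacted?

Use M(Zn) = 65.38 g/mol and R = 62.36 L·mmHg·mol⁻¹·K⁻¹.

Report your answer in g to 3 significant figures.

P(H2) = 736 − 15.9 = 720.1 mmHg
n(H2) = PV/RT = (720.1 × 0.3510) / (62.36 × 291.65) = 0.01390 mol
n(Zn) = (1/1) × 0.01390 = 0.01390 mol
m(Zn) = 0.01390 × 65.38 = 0.9088 g

0.909 g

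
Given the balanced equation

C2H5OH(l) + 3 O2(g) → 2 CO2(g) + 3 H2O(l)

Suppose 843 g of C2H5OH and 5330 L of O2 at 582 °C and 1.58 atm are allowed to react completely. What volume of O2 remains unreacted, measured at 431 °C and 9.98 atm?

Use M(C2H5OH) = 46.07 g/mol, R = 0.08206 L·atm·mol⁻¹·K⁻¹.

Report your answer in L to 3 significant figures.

n(C2H5OH) = 843 / 46.07 = 18.30 mol
n(O2) = PV/RT = (1.58 × 5330) / (0.08206 × 855.15) = 120.0 mol
For 18.30 mol C2H5OH, stoichiometry requires (3/1) × 18.30 = 54.90 mol O2; 120.0 mol is available, so C2H5OH is limiting.
n(O2) consumed = (3/1) × 18.30 = 54.90 mol; remaining = 120.0 − 54.90 = 65.10 mol
V(O2) = nRT/P = 65.10 × 0.08206 × 704.15 / 9.98 = 376.9 L

377 L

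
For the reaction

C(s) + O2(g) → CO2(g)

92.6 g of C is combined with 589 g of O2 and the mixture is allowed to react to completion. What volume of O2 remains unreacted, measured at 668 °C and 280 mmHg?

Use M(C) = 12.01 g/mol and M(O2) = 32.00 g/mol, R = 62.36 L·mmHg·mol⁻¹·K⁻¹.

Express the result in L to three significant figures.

n(C) = 92.6 / 12.01 = 7.710 mol
n(O2) = 589 / 32.00 = 18.41 mol
For 7.710 mol C, stoichiometry requires (1/1) × 7.710 = 7.710 mol O2; 18.41 mol is available, so C is limiting.
n(O2) consumed = (1/1) × 7.710 = 7.710 mol; remaining = 18.41 − 7.710 = 10.70 mol
V(O2) = nRT/P = 10.70 × 62.36 × 941.15 / 280 = 2243 L

2240 L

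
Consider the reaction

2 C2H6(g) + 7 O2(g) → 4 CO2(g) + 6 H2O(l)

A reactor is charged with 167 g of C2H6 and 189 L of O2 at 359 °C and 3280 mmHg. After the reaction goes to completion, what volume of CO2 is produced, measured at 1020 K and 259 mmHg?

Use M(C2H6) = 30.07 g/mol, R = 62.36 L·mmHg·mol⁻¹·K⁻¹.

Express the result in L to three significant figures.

n(C2H6) = 167 / 30.07 = 5.554 mol
n(O2) = PV/RT = (3280 × 189) / (62.36 × 632.15) = 15.73 mol
For 5.554 mol C2H6, stoichiometry requires (7/2) × 5.554 = 19.44 mol O2; 15.73 mol is available, so O2 is limiting.
n(CO2) = (4/7) × 15.73 = 8.989 mol
V(CO2) = nRT/P = 8.989 × 62.36 × 1020 / 259 = 2208 L

2210 L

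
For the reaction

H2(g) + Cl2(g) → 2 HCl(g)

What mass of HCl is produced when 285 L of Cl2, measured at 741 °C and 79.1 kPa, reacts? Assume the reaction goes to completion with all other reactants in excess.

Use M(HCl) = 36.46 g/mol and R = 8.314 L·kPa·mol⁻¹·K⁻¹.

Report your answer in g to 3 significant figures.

195 g

n(Cl2) = PV/RT = (79.1 × 285) / (8.314 × 1014.15) = 2.674 mol
n(HCl) = (2/1) × 2.674 = 5.348 mol
m(HCl) = 5.348 × 36.46 = 195.0 g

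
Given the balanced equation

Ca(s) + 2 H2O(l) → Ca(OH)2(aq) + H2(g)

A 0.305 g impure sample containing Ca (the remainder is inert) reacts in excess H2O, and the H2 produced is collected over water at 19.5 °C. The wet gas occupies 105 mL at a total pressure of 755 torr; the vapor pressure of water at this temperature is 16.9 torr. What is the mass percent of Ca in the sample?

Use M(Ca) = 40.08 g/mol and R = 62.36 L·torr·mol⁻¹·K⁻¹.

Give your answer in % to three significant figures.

P(H2) = 755 − 16.9 = 738.1 torr
n(H2) = PV/RT = (738.1 × 0.1050) / (62.36 × 292.65) = 0.004247 mol
n(Ca) = (1/1) × 0.004247 = 0.004247 mol
m(Ca) = 0.004247 × 40.08 = 0.1702 g
%Ca = 0.1702 / 0.305 × 100 = 55.80%

55.8 %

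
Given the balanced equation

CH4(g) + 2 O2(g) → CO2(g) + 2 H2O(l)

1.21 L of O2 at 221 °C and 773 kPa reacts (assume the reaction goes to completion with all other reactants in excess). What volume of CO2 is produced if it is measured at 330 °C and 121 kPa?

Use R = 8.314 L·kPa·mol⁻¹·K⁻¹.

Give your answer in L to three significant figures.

4.72 L

n(O2) = PV/RT = (773 × 1.21) / (8.314 × 494.15) = 0.2277 mol
n(CO2) = (1/2) × 0.2277 = 0.1139 mol
V = nRT/P = 0.1139 × 8.314 × 603.15 / 121 = 4.720 L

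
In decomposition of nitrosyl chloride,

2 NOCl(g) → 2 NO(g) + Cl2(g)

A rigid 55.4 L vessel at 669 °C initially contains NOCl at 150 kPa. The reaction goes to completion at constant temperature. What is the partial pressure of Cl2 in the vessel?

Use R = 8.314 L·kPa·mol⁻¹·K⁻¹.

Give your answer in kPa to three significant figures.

n(NOCl)₀ = PV/RT = (150 × 55.4) / (8.314 × 942.15) = 1.061 mol
n(Cl2) = (1/2) × 1.061 = 0.5305 mol
P(Cl2) = nRT/V = 0.5305 × 8.314 × 942.15 / 55.4 = 75.01 kPa

75.0 kPa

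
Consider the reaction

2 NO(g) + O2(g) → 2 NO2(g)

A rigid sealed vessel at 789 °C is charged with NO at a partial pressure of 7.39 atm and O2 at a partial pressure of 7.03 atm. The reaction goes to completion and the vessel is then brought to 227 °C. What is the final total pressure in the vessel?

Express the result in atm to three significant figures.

5.05 atm

At constant V, partial pressures at 789 °C are proportional to moles, so apply stoichiometry directly to pressures.
P(O2) required for 7.39 atm of NO = (1/2) × 7.39 = 3.695 atm; available 7.03 atm, so NO is limiting.
P(O2) remaining = 7.03 − (1/2) × 7.39 = 3.335 atm
P(gaseous products) = (2)/2 × 7.39 = 7.390 atm
P_total at 789 °C = 3.335 + 7.390 = 10.72 atm
Scaling to 227 °C: P = 10.72 × 500.15/1062.15 = 5.048 atm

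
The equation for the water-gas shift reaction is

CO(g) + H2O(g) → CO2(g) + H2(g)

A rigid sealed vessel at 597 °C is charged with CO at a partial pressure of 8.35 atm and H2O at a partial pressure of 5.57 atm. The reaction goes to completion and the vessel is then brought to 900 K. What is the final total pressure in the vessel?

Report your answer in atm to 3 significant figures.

With V and T fixed, P_i ∝ n_i, so the mole ratios apply directly to partial pressures at 597 °C.
P(H2O) required for 8.35 atm of CO = (1/1) × 8.35 = 8.350 atm; available 5.57 atm, so H2O is limiting.
P(CO) remaining = 8.35 − (1/1) × 5.57 = 2.780 atm
P(gaseous products) = (1+1)/1 × 5.57 = 11.14 atm
P_total at 597 °C = 2.780 + 11.14 = 13.92 atm
Scaling to 900 K: P = 13.92 × 900/870.15 = 14.40 atm

14.4 atm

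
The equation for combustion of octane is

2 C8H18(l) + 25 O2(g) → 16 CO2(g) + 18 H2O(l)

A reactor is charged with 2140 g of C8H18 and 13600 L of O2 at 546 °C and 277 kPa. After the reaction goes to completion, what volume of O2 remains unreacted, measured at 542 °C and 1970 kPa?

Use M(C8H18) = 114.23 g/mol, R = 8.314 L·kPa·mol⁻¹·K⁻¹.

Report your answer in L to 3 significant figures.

1100 L

n(C8H18) = 2140 / 114.23 = 18.73 mol
n(O2) = PV/RT = (277 × 13600) / (8.314 × 819.15) = 553.2 mol
For 18.73 mol C8H18, stoichiometry requires (25/2) × 18.73 = 234.1 mol O2; 553.2 mol is available, so C8H18 is limiting.
n(O2) consumed = (25/2) × 18.73 = 234.1 mol; remaining = 553.2 − 234.1 = 319.1 mol
V(O2) = nRT/P = 319.1 × 8.314 × 815.15 / 1970 = 1098 L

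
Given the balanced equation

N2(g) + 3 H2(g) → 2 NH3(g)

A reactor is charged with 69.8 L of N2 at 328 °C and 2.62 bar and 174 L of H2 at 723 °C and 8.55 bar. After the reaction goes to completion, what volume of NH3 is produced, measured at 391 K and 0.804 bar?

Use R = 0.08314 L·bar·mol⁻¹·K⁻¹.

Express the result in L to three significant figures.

n(N2) = PV/RT = (2.62 × 69.8) / (0.08314 × 601.15) = 3.659 mol
n(H2) = PV/RT = (8.55 × 174) / (0.08314 × 996.15) = 17.96 mol
For 3.659 mol N2, stoichiometry requires (3/1) × 3.659 = 10.98 mol H2; 17.96 mol is available, so N2 is limiting.
n(NH3) = (2/1) × 3.659 = 7.318 mol
V(NH3) = nRT/P = 7.318 × 0.08314 × 391 / 0.804 = 295.9 L

296 L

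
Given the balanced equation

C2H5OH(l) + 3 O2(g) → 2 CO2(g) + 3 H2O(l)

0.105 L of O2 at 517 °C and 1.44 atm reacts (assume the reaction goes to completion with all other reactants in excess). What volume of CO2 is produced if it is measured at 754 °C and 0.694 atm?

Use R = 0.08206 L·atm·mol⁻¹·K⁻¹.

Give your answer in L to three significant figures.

n(O2) = PV/RT = (1.44 × 0.105) / (0.08206 × 790.15) = 0.002332 mol
n(CO2) = (2/3) × 0.002332 = 0.001555 mol
V = nRT/P = 0.001555 × 0.08206 × 1027.15 / 0.694 = 0.1889 L

0.189 L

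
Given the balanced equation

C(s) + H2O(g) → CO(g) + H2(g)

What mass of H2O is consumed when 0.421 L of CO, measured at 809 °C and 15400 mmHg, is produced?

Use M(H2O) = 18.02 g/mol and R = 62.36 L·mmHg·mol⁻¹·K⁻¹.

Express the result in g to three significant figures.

n(CO) = PV/RT = (15400 × 0.421) / (62.36 × 1082.15) = 0.09607 mol
n(H2O) = (1/1) × 0.09607 = 0.09607 mol
m(H2O) = 0.09607 × 18.02 = 1.731 g

1.73 g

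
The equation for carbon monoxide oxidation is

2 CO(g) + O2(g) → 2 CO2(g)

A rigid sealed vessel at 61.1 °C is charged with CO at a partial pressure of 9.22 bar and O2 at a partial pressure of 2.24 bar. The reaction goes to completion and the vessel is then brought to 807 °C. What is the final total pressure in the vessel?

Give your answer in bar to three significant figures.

29.8 bar

At constant V, partial pressures at 61.1 °C are proportional to moles, so apply stoichiometry directly to pressures.
P(O2) required for 9.22 bar of CO = (1/2) × 9.22 = 4.610 bar; available 2.24 bar, so O2 is limiting.
P(CO) remaining = 9.22 − (2/1) × 2.24 = 4.740 bar
P(gaseous products) = (2)/1 × 2.24 = 4.480 bar
P_total at 61.1 °C = 4.740 + 4.480 = 9.220 bar
Scaling to 807 °C: P = 9.220 × 1080.15/334.25 = 29.80 bar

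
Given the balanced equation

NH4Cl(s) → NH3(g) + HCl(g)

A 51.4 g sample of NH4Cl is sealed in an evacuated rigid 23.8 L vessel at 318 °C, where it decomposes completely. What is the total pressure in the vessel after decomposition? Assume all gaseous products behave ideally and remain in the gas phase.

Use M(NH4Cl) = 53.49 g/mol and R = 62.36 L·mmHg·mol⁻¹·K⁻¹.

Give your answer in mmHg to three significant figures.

n(NH4Cl) = 51.4 / 53.49 = 0.9609 mol
n(gas produced) = (2/1) × 0.9609 = 1.922 mol
P = nRT/V = 1.922 × 62.36 × 591.15 / 23.8 = 2977 mmHg

2980 mmHg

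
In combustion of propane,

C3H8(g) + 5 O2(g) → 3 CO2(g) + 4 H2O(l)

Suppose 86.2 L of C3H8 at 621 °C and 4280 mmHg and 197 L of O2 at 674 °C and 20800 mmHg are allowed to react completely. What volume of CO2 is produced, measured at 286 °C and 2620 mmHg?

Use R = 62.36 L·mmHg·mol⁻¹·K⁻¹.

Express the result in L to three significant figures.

n(C3H8) = PV/RT = (4280 × 86.2) / (62.36 × 894.15) = 6.617 mol
n(O2) = PV/RT = (20800 × 197) / (62.36 × 947.15) = 69.38 mol
For 6.617 mol C3H8, stoichiometry requires (5/1) × 6.617 = 33.09 mol O2; 69.38 mol is available, so C3H8 is limiting.
n(CO2) = (3/1) × 6.617 = 19.85 mol
V(CO2) = nRT/P = 19.85 × 62.36 × 559.15 / 2620 = 264.2 L

264 L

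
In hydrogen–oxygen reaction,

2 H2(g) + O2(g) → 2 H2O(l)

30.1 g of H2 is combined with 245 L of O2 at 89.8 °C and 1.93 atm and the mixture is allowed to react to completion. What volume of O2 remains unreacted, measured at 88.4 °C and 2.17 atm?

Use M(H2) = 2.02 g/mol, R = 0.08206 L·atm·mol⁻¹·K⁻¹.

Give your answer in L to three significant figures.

n(H2) = 30.1 / 2.02 = 14.90 mol
n(O2) = PV/RT = (1.93 × 245) / (0.08206 × 362.95) = 15.88 mol
For 14.90 mol H2, stoichiometry requires (1/2) × 14.90 = 7.450 mol O2; 15.88 mol is available, so H2 is limiting.
n(O2) consumed = (1/2) × 14.90 = 7.450 mol; remaining = 15.88 − 7.450 = 8.430 mol
V(O2) = nRT/P = 8.430 × 0.08206 × 361.55 / 2.17 = 115.3 L

115 L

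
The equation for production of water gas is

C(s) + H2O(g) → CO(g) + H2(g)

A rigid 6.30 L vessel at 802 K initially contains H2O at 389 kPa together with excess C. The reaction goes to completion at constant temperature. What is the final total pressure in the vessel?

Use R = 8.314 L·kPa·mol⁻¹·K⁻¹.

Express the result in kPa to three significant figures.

Since T and V are fixed, P_final/P_initial = n_final/n_initial = 2/1.
P_final = (2/1) × 389 = 778.0 kPa

778 kPa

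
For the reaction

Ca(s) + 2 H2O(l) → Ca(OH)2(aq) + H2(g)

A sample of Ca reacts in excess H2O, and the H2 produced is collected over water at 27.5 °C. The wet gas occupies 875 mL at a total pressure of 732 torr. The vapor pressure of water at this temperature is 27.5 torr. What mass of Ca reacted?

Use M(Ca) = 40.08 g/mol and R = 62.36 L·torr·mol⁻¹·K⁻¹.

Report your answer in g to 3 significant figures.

1.32 g

P(H2) = 732 − 27.5 = 704.5 torr
n(H2) = PV/RT = (704.5 × 0.8750) / (62.36 × 300.65) = 0.03288 mol
n(Ca) = (1/1) × 0.03288 = 0.03288 mol
m(Ca) = 0.03288 × 40.08 = 1.318 g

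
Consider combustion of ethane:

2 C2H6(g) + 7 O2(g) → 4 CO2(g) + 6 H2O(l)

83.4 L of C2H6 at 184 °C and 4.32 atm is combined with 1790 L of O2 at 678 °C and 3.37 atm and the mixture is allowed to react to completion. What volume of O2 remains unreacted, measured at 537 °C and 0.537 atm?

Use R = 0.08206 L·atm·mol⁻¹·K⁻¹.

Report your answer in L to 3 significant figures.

n(C2H6) = PV/RT = (4.32 × 83.4) / (0.08206 × 457.15) = 9.604 mol
n(O2) = PV/RT = (3.37 × 1790) / (0.08206 × 951.15) = 77.29 mol
For 9.604 mol C2H6, stoichiometry requires (7/2) × 9.604 = 33.61 mol O2; 77.29 mol is available, so C2H6 is limiting.
n(O2) consumed = (7/2) × 9.604 = 33.61 mol; remaining = 77.29 − 33.61 = 43.68 mol
V(O2) = nRT/P = 43.68 × 0.08206 × 810.15 / 0.537 = 5408 L

5410 L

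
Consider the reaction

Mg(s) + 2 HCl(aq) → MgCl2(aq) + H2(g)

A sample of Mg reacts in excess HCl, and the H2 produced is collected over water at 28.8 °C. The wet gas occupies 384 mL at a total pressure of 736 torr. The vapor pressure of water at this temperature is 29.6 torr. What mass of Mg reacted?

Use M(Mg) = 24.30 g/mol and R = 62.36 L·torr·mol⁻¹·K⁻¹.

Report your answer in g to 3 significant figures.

P(H2) = 736 − 29.6 = 706.4 torr
n(H2) = PV/RT = (706.4 × 0.3840) / (62.36 × 301.95) = 0.01441 mol
n(Mg) = (1/1) × 0.01441 = 0.01441 mol
m(Mg) = 0.01441 × 24.30 = 0.3502 g

0.350 g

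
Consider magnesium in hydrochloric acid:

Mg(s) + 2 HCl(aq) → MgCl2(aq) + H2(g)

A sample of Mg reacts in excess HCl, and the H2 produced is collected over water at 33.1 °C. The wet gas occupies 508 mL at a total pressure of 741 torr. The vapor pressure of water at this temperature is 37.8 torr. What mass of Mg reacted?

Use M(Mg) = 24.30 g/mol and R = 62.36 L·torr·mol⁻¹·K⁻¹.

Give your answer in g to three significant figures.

P(H2) = 741 − 37.8 = 703.2 torr
n(H2) = PV/RT = (703.2 × 0.5080) / (62.36 × 306.25) = 0.01871 mol
n(Mg) = (1/1) × 0.01871 = 0.01871 mol
m(Mg) = 0.01871 × 24.30 = 0.4547 g

0.455 g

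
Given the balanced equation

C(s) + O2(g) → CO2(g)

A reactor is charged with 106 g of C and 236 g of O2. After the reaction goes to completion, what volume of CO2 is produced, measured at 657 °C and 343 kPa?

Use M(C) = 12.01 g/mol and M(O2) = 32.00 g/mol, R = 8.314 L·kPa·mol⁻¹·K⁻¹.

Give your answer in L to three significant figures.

166 L

n(C) = 106 / 12.01 = 8.826 mol
n(O2) = 236 / 32.00 = 7.375 mol
For 8.826 mol C, stoichiometry requires (1/1) × 8.826 = 8.826 mol O2; 7.375 mol is available, so O2 is limiting.
n(CO2) = (1/1) × 7.375 = 7.375 mol
V(CO2) = nRT/P = 7.375 × 8.314 × 930.15 / 343 = 166.3 L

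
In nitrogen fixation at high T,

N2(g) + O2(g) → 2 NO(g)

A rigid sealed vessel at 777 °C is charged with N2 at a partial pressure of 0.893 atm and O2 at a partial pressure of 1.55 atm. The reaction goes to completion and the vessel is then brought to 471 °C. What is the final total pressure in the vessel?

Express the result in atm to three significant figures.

At constant V, partial pressures at 777 °C are proportional to moles, so apply stoichiometry directly to pressures.
P(O2) required for 0.893 atm of N2 = (1/1) × 0.893 = 0.8930 atm; available 1.55 atm, so N2 is limiting.
P(O2) remaining = 1.55 − (1/1) × 0.893 = 0.6570 atm
P(gaseous products) = (2)/1 × 0.893 = 1.786 atm
P_total at 777 °C = 0.6570 + 1.786 = 2.443 atm
Scaling to 471 °C: P = 2.443 × 744.15/1050.15 = 1.731 atm

1.73 atm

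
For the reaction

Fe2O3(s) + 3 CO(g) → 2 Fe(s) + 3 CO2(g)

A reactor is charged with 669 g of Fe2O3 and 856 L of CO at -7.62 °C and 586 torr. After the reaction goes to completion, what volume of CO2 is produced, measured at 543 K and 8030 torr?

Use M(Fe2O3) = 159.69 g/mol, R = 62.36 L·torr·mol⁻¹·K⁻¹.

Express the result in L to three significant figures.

n(Fe2O3) = 669 / 159.69 = 4.189 mol
n(CO) = PV/RT = (586 × 856) / (62.36 × 265.53) = 30.29 mol
For 4.189 mol Fe2O3, stoichiometry requires (3/1) × 4.189 = 12.57 mol CO; 30.29 mol is available, so Fe2O3 is limiting.
n(CO2) = (3/1) × 4.189 = 12.57 mol
V(CO2) = nRT/P = 12.57 × 62.36 × 543 / 8030 = 53.01 L

53.0 L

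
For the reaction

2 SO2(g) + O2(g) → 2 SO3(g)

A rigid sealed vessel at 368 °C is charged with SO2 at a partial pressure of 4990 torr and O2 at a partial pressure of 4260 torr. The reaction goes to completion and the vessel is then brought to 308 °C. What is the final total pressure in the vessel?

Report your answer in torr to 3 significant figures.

Because the vessel is rigid and T is held at 368 °C, work the stoichiometry in partial pressures (P_i = n_iRT/V).
P(O2) required for 4990 torr of SO2 = (1/2) × 4990 = 2495 torr; available 4260 torr, so SO2 is limiting.
P(O2) remaining = 4260 − (1/2) × 4990 = 1765 torr
P(gaseous products) = (2)/2 × 4990 = 4990 torr
P_total at 368 °C = 1765 + 4990 = 6755 torr
Scaling to 308 °C: P = 6755 × 581.15/641.15 = 6123 torr

6120 torr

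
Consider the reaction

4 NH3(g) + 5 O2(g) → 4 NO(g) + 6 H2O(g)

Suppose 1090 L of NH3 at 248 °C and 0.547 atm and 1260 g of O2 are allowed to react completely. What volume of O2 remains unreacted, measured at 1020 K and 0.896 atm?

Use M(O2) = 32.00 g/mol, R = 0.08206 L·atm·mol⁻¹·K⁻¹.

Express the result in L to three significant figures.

n(NH3) = PV/RT = (0.547 × 1090) / (0.08206 × 521.15) = 13.94 mol
n(O2) = 1260 / 32.00 = 39.38 mol
For 13.94 mol NH3, stoichiometry requires (5/4) × 13.94 = 17.43 mol O2; 39.38 mol is available, so NH3 is limiting.
n(O2) consumed = (5/4) × 13.94 = 17.43 mol; remaining = 39.38 − 17.43 = 21.95 mol
V(O2) = nRT/P = 21.95 × 0.08206 × 1020 / 0.896 = 2050 L

2050 L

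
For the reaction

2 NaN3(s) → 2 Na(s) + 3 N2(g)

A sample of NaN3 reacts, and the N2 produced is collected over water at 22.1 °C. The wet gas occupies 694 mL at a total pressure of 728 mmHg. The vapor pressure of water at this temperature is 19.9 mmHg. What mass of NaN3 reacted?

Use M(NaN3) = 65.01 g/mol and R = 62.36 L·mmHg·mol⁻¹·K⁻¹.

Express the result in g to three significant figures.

P(N2) = 728 − 19.9 = 708.1 mmHg
n(N2) = PV/RT = (708.1 × 0.6940) / (62.36 × 295.25) = 0.02669 mol
n(NaN3) = (2/3) × 0.02669 = 0.01779 mol
m(NaN3) = 0.01779 × 65.01 = 1.157 g

1.16 g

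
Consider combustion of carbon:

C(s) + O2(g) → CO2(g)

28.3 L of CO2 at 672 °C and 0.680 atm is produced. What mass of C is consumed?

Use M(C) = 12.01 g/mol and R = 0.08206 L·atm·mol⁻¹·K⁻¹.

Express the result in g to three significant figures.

2.98 g

n(CO2) = PV/RT = (0.680 × 28.3) / (0.08206 × 945.15) = 0.2481 mol
n(C) = (1/1) × 0.2481 = 0.2481 mol
m(C) = 0.2481 × 12.01 = 2.980 g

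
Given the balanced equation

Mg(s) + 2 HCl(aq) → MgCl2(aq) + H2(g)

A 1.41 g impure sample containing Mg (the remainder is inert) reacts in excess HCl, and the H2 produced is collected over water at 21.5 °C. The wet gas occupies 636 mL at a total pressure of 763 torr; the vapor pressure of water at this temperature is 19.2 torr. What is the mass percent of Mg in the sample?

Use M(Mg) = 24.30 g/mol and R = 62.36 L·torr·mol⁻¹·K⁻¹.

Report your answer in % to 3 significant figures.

44.4 %

P(H2) = 763 − 19.2 = 743.8 torr
n(H2) = PV/RT = (743.8 × 0.6360) / (62.36 × 294.65) = 0.02575 mol
n(Mg) = (1/1) × 0.02575 = 0.02575 mol
m(Mg) = 0.02575 × 24.30 = 0.6257 g
%Mg = 0.6257 / 1.41 × 100 = 44.38%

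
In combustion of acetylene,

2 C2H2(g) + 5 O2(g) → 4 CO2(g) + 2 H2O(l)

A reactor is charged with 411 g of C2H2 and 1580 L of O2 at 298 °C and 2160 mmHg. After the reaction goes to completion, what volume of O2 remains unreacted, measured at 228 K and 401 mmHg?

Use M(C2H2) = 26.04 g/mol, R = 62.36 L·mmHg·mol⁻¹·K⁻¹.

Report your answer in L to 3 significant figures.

2000 L

n(C2H2) = 411 / 26.04 = 15.78 mol
n(O2) = PV/RT = (2160 × 1580) / (62.36 × 571.15) = 95.82 mol
For 15.78 mol C2H2, stoichiometry requires (5/2) × 15.78 = 39.45 mol O2; 95.82 mol is available, so C2H2 is limiting.
n(O2) consumed = (5/2) × 15.78 = 39.45 mol; remaining = 95.82 − 39.45 = 56.37 mol
V(O2) = nRT/P = 56.37 × 62.36 × 228 / 401 = 1999 L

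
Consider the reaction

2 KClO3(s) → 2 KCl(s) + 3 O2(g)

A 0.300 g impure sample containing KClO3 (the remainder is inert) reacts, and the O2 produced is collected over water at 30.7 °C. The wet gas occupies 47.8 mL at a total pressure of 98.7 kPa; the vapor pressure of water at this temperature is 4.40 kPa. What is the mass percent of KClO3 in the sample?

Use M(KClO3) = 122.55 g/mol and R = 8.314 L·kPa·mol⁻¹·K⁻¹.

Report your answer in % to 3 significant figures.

P(O2) = 98.7 − 4.40 = 94.30 kPa
n(O2) = PV/RT = (94.30 × 0.04780) / (8.314 × 303.85) = 0.001784 mol
n(KClO3) = (2/3) × 0.001784 = 0.001189 mol
m(KClO3) = 0.001189 × 122.55 = 0.1457 g
%KClO3 = 0.1457 / 0.300 × 100 = 48.57%

48.6 %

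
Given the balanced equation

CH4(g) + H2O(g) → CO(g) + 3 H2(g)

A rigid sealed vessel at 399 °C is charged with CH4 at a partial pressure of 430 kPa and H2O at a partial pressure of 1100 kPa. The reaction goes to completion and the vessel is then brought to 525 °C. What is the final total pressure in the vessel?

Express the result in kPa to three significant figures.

With V and T fixed, P_i ∝ n_i, so the mole ratios apply directly to partial pressures at 399 °C.
P(H2O) required for 430 kPa of CH4 = (1/1) × 430 = 430.0 kPa; available 1100 kPa, so CH4 is limiting.
P(H2O) remaining = 1100 − (1/1) × 430 = 670.0 kPa
P(gaseous products) = (1+3)/1 × 430 = 1720 kPa
P_total at 399 °C = 670.0 + 1720 = 2390 kPa
Scaling to 525 °C: P = 2390 × 798.15/672.15 = 2838 kPa

2840 kPa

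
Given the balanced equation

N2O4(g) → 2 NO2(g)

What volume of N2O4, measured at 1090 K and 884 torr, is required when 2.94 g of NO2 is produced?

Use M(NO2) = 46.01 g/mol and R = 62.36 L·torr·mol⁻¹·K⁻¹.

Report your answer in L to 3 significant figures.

2.46 L

n(NO2) = 2.940 / 46.01 = 0.06390 mol
n(N2O4) = (1/2) × 0.06390 = 0.03195 mol
V = nRT/P = 0.03195 × 62.36 × 1090 / 884 = 2.457 L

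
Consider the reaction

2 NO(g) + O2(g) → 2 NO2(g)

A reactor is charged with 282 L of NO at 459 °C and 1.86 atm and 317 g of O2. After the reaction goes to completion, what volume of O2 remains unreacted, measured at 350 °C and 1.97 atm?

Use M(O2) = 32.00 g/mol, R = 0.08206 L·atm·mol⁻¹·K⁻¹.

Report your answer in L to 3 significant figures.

144 L

n(NO) = PV/RT = (1.86 × 282) / (0.08206 × 732.15) = 8.730 mol
n(O2) = 317 / 32.00 = 9.906 mol
For 8.730 mol NO, stoichiometry requires (1/2) × 8.730 = 4.365 mol O2; 9.906 mol is available, so NO is limiting.
n(O2) consumed = (1/2) × 8.730 = 4.365 mol; remaining = 9.906 − 4.365 = 5.541 mol
V(O2) = nRT/P = 5.541 × 0.08206 × 623.15 / 1.97 = 143.8 L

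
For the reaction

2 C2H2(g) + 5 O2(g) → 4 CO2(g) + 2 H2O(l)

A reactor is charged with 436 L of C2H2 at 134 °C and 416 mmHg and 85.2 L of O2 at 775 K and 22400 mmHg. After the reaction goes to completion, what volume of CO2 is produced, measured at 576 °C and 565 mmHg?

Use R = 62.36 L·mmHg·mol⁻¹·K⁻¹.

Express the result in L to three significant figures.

n(C2H2) = PV/RT = (416 × 436) / (62.36 × 407.15) = 7.144 mol
n(O2) = PV/RT = (22400 × 85.2) / (62.36 × 775) = 39.49 mol
For 7.144 mol C2H2, stoichiometry requires (5/2) × 7.144 = 17.86 mol O2; 39.49 mol is available, so C2H2 is limiting.
n(CO2) = (4/2) × 7.144 = 14.29 mol
V(CO2) = nRT/P = 14.29 × 62.36 × 849.15 / 565 = 1339 L

1340 L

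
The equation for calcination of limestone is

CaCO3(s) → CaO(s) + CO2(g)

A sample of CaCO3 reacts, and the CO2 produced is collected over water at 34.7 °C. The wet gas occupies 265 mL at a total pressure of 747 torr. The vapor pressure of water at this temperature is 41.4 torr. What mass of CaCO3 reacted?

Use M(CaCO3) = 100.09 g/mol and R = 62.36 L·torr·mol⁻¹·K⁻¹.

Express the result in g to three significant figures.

P(CO2) = 747 − 41.4 = 705.6 torr
n(CO2) = PV/RT = (705.6 × 0.2650) / (62.36 × 307.85) = 0.009740 mol
n(CaCO3) = (1/1) × 0.009740 = 0.009740 mol
m(CaCO3) = 0.009740 × 100.09 = 0.9749 g

0.975 g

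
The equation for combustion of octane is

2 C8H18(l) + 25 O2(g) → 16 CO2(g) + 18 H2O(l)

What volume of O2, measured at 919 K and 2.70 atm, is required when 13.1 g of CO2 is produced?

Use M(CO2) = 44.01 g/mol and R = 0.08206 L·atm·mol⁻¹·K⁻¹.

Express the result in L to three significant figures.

13.0 L

n(CO2) = 13.10 / 44.01 = 0.2977 mol
n(O2) = (25/16) × 0.2977 = 0.4652 mol
V = nRT/P = 0.4652 × 0.08206 × 919 / 2.70 = 12.99 L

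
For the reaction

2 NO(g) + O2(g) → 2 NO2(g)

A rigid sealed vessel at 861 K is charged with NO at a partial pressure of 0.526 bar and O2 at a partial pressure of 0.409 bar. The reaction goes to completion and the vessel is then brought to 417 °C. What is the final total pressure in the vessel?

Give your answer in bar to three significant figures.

At constant V, partial pressures at 861 K are proportional to moles, so apply stoichiometry directly to pressures.
P(O2) required for 0.526 bar of NO = (1/2) × 0.526 = 0.2630 bar; available 0.409 bar, so NO is limiting.
P(O2) remaining = 0.409 − (1/2) × 0.526 = 0.1460 bar
P(gaseous products) = (2)/2 × 0.526 = 0.5260 bar
P_total at 861 K = 0.1460 + 0.5260 = 0.6720 bar
Scaling to 417 °C: P = 0.6720 × 690.15/861 = 0.5387 bar

0.539 bar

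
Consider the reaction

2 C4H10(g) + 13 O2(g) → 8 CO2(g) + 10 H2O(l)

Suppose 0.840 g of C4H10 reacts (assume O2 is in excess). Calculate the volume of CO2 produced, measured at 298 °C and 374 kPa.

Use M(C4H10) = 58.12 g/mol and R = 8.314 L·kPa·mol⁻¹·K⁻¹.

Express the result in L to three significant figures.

0.734 L

n(C4H10) = 0.8400 / 58.12 = 0.01445 mol
n(CO2) = (8/2) × 0.01445 = 0.05780 mol
V = nRT/P = 0.05780 × 8.314 × 571.15 / 374 = 0.7339 L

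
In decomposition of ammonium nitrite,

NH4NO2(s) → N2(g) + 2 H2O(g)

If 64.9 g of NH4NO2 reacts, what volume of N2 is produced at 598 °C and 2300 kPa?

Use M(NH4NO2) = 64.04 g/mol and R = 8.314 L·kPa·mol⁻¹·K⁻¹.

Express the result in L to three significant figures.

3.19 L

n(NH4NO2) = 64.90 / 64.04 = 1.013 mol
n(N2) = (1/1) × 1.013 = 1.013 mol
V = nRT/P = 1.013 × 8.314 × 871.15 / 2300 = 3.190 L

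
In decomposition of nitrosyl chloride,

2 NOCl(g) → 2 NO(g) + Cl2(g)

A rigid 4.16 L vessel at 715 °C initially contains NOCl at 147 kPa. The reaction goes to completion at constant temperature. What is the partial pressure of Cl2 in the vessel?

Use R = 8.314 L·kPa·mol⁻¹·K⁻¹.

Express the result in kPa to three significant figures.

73.5 kPa

n(NOCl)₀ = PV/RT = (147 × 4.16) / (8.314 × 988.15) = 0.07444 mol
n(Cl2) = (1/2) × 0.07444 = 0.03722 mol
P(Cl2) = nRT/V = 0.03722 × 8.314 × 988.15 / 4.16 = 73.50 kPa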